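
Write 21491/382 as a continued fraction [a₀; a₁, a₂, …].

[56; 3, 1, 6, 14]

21491 = 56·382 + 99, so a_0 = 56
382 = 3·99 + 85, so a_1 = 3
99 = 1·85 + 14, so a_2 = 1
85 = 6·14 + 1, so a_3 = 6
14 = 14·1 + 0, so a_4 = 14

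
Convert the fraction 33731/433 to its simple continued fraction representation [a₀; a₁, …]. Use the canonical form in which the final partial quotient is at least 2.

⌊33731/433⌋ = 77, remainder 390
⌊433/390⌋ = 1, remainder 43
⌊390/43⌋ = 9, remainder 3
⌊43/3⌋ = 14, remainder 1
⌊3/1⌋ = 3, remainder 0

[77; 1, 9, 14, 3]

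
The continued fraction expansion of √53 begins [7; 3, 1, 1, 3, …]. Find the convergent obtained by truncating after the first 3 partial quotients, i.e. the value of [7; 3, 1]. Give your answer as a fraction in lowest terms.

29/4

Work from the innermost term outward:
Start with 1.
3 + 1/(1/1) = 3 + 1/1 = 4/1
7 + 1/(4/1) = 7 + 1/4 = 29/4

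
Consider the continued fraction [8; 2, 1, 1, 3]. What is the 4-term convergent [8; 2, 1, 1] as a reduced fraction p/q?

a_0 = 8: 8/1
a_1 = 2: 17/2
a_2 = 1: 25/3
a_3 = 1: 42/5

42/5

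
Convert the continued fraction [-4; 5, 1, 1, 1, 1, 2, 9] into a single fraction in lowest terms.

Build up convergents one term at a time:
a_0 = -4: -4/1
a_1 = 5: -19/5
a_2 = 1: -23/6
a_3 = 1: -42/11
a_4 = 1: -65/17
a_5 = 1: -107/28
a_6 = 2: -279/73
a_7 = 9: -2618/685

-2618/685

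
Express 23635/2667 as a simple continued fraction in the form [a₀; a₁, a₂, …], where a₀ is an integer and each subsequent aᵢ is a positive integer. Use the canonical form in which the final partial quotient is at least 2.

[8; 1, 6, 4, 22, 1, 3]

⌊23635/2667⌋ = 8, remainder 2299
⌊2667/2299⌋ = 1, remainder 368
⌊2299/368⌋ = 6, remainder 91
⌊368/91⌋ = 4, remainder 4
⌊91/4⌋ = 22, remainder 3
⌊4/3⌋ = 1, remainder 1
⌊3/1⌋ = 3, remainder 0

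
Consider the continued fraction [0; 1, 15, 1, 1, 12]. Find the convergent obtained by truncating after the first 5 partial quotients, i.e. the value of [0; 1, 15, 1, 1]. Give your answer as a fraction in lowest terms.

a_0 = 0: 0/1
a_1 = 1: 1/1
a_2 = 15: 15/16
a_3 = 1: 16/17
a_4 = 1: 31/33

31/33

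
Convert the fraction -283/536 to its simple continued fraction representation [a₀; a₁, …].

Apply division with remainder until the remainder is 0:
⌊-283/536⌋ = -1, remainder 253
⌊536/253⌋ = 2, remainder 30
⌊253/30⌋ = 8, remainder 13
⌊30/13⌋ = 2, remainder 4
⌊13/4⌋ = 3, remainder 1
⌊4/1⌋ = 4, remainder 0

[-1; 2, 8, 2, 3, 4]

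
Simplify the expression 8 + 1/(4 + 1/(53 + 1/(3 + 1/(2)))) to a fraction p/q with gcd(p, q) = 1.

Compute successive convergents:
a_0 = 8: 8/1
a_1 = 4: 33/4
a_2 = 53: 1757/213
a_3 = 3: 5304/643
a_4 = 2: 12365/1499

12365/1499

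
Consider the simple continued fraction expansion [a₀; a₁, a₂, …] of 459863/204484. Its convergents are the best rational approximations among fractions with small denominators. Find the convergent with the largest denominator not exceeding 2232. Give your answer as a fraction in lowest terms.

List convergents until the denominator exceeds the bound:
a_0 = 2: 2/1  (≤ bound)
a_1 = 4: 9/4  (≤ bound)
a_2 = 56: 506/225  (≤ bound)
a_3 = 3: 1527/679  (≤ bound)
a_4 = 2: 3560/1583  (≤ bound)
a_5 = 1: 5087/2262  (> 2232, stop)

3560/1583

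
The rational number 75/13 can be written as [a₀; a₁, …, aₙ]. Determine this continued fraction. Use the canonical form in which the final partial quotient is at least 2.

[5; 1, 3, 3]

Repeatedly divide and take the remainder:
⌊75/13⌋ = 5, remainder 10
⌊13/10⌋ = 1, remainder 3
⌊10/3⌋ = 3, remainder 1
⌊3/1⌋ = 3, remainder 0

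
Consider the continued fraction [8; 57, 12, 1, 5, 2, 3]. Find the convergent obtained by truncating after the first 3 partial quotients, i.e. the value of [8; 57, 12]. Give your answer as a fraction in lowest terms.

a_0 = 8: 8/1
a_1 = 57: 457/57
a_2 = 12: 5492/685

5492/685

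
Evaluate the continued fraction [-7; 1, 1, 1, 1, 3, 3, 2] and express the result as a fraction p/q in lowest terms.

-869/136

Use the convergent recurrence hₖ = aₖ·hₖ₋₁ + hₖ₋₂ (and likewise for the denominators kₖ):
a_0 = -7: -7/1
a_1 = 1: -6/1
a_2 = 1: -13/2
a_3 = 1: -19/3
a_4 = 1: -32/5
a_5 = 3: -115/18
a_6 = 3: -377/59
a_7 = 2: -869/136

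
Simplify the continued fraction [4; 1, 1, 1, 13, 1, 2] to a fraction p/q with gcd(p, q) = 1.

a_0 = 4: 4/1
a_1 = 1: 5/1
a_2 = 1: 9/2
a_3 = 1: 14/3
a_4 = 13: 191/41
a_5 = 1: 205/44
a_6 = 2: 601/129

601/129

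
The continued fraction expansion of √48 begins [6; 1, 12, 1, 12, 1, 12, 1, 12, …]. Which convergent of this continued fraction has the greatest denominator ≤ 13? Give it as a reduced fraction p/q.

90/13

a_0 = 6: 6/1  (≤ bound)
a_1 = 1: 7/1  (≤ bound)
a_2 = 12: 90/13  (≤ bound)
a_3 = 1: 97/14  (> 13, stop)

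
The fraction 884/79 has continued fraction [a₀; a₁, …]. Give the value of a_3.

1

⌊884/79⌋ = 11, remainder 15
⌊79/15⌋ = 5, remainder 4
⌊15/4⌋ = 3, remainder 3
⌊4/3⌋ = 1, remainder 1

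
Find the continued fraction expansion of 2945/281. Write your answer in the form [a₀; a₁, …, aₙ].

2945 = 10·281 + 135, so a_0 = 10
281 = 2·135 + 11, so a_1 = 2
135 = 12·11 + 3, so a_2 = 12
11 = 3·3 + 2, so a_3 = 3
3 = 1·2 + 1, so a_4 = 1
2 = 2·1 + 0, so a_5 = 2

[10; 2, 12, 3, 1, 2]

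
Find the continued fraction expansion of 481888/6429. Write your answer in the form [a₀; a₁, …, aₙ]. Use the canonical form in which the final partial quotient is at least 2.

Run the Euclidean algorithm, recording each quotient:
481888 = 74·6429 + 6142, so a_0 = 74
6429 = 1·6142 + 287, so a_1 = 1
6142 = 21·287 + 115, so a_2 = 21
287 = 2·115 + 57, so a_3 = 2
115 = 2·57 + 1, so a_4 = 2
57 = 57·1 + 0, so a_5 = 57

[74; 1, 21, 2, 2, 57]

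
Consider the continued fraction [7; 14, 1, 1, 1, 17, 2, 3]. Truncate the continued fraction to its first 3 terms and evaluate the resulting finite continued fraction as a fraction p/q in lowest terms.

Use the convergent recurrence hₖ = aₖ·hₖ₋₁ + hₖ₋₂ (and likewise for the denominators kₖ):
a_0 = 7: 7/1
a_1 = 14: 99/14
a_2 = 1: 106/15

106/15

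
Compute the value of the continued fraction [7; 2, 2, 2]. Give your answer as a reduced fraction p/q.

Build up convergents one term at a time:
a_0 = 7: 7/1
a_1 = 2: 15/2
a_2 = 2: 37/5
a_3 = 2: 89/12

89/12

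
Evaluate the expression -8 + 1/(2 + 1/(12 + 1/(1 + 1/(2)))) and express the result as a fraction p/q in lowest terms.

Build up convergents one term at a time:
a_0 = -8: -8/1
a_1 = 2: -15/2
a_2 = 12: -188/25
a_3 = 1: -203/27
a_4 = 2: -594/79

-594/79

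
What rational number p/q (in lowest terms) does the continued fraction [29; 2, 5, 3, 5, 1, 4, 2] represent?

a_0 = 29: 29/1
a_1 = 2: 59/2
a_2 = 5: 324/11
a_3 = 3: 1031/35
a_4 = 5: 5479/186
a_5 = 1: 6510/221
a_6 = 4: 31519/1070
a_7 = 2: 69548/2361

69548/2361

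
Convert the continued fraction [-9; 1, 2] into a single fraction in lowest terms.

-25/3

a_0 = -9: -9/1
a_1 = 1: -8/1
a_2 = 2: -25/3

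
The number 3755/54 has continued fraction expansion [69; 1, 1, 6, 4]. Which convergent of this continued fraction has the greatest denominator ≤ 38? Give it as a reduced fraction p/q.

904/13

a_0 = 69: 69/1  (≤ bound)
a_1 = 1: 70/1  (≤ bound)
a_2 = 1: 139/2  (≤ bound)
a_3 = 6: 904/13  (≤ bound)
a_4 = 4: 3755/54  (> 38, stop)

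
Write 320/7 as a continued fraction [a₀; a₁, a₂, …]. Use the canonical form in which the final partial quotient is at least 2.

Run the Euclidean algorithm, recording each quotient:
⌊320/7⌋ = 45, remainder 5
⌊7/5⌋ = 1, remainder 2
⌊5/2⌋ = 2, remainder 1
⌊2/1⌋ = 2, remainder 0

[45; 1, 2, 2]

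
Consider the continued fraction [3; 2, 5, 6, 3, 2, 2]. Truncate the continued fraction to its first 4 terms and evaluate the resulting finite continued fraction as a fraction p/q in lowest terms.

a_0 = 3: 3/1
a_1 = 2: 7/2
a_2 = 5: 38/11
a_3 = 6: 235/68

235/68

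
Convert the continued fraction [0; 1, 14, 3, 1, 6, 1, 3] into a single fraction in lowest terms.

a_0 = 0: 0/1
a_1 = 1: 1/1
a_2 = 14: 14/15
a_3 = 3: 43/46
a_4 = 1: 57/61
a_5 = 6: 385/412
a_6 = 1: 442/473
a_7 = 3: 1711/1831

1711/1831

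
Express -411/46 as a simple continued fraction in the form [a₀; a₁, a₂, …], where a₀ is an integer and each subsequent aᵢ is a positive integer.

[-9; 15, 3]

Apply division with remainder until the remainder is 0:
-411 = -9·46 + 3, so a_0 = -9
46 = 15·3 + 1, so a_1 = 15
3 = 3·1 + 0, so a_2 = 3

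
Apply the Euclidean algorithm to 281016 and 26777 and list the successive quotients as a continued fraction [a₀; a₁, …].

[10; 2, 46, 2, 10, 2, 6]

281016 ÷ 26777 → quotient 10, remainder 13246
26777 ÷ 13246 → quotient 2, remainder 285
13246 ÷ 285 → quotient 46, remainder 136
285 ÷ 136 → quotient 2, remainder 13
136 ÷ 13 → quotient 10, remainder 6
13 ÷ 6 → quotient 2, remainder 1
6 ÷ 1 → quotient 6, remainder 0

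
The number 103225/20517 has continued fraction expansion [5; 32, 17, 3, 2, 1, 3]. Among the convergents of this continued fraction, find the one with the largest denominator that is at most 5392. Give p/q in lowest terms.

19516/3879

List convergents until the denominator exceeds the bound:
a_0 = 5: 5/1  (≤ bound)
a_1 = 32: 161/32  (≤ bound)
a_2 = 17: 2742/545  (≤ bound)
a_3 = 3: 8387/1667  (≤ bound)
a_4 = 2: 19516/3879  (≤ bound)
a_5 = 1: 27903/5546  (> 5392, stop)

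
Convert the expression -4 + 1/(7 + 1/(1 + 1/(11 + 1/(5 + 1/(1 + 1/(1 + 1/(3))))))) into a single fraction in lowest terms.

-14569/3761

a_0 = -4: -4/1
a_1 = 7: -27/7
a_2 = 1: -31/8
a_3 = 11: -368/95
a_4 = 5: -1871/483
a_5 = 1: -2239/578
a_6 = 1: -4110/1061
a_7 = 3: -14569/3761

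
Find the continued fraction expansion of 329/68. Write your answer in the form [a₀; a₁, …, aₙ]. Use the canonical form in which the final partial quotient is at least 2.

[4; 1, 5, 5, 2]

⌊329/68⌋ = 4, remainder 57
⌊68/57⌋ = 1, remainder 11
⌊57/11⌋ = 5, remainder 2
⌊11/2⌋ = 5, remainder 1
⌊2/1⌋ = 2, remainder 0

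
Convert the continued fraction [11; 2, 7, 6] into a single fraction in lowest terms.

a_0 = 11: 11/1
a_1 = 2: 23/2
a_2 = 7: 172/15
a_3 = 6: 1055/92

1055/92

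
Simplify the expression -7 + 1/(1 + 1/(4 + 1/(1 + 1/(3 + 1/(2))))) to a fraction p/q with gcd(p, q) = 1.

a_0 = -7: -7/1
a_1 = 1: -6/1
a_2 = 4: -31/5
a_3 = 1: -37/6
a_4 = 3: -142/23
a_5 = 2: -321/52

-321/52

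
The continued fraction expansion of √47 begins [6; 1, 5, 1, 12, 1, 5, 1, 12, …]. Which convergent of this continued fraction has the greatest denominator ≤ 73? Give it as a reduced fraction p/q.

48/7

a_0 = 6: 6/1  (≤ bound)
a_1 = 1: 7/1  (≤ bound)
a_2 = 5: 41/6  (≤ bound)
a_3 = 1: 48/7  (≤ bound)
a_4 = 12: 617/90  (> 73, stop)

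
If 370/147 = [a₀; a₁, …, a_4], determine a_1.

370 ÷ 147 → quotient 2, remainder 76
147 ÷ 76 → quotient 1, remainder 71

1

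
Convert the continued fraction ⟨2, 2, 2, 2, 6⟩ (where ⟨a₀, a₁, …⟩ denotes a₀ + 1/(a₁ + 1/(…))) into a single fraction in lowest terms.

Start with 6.
2 + 1/(6/1) = 2 + 1/6 = 13/6
2 + 1/(13/6) = 2 + 6/13 = 32/13
2 + 1/(32/13) = 2 + 13/32 = 77/32
2 + 1/(77/32) = 2 + 32/77 = 186/77

186/77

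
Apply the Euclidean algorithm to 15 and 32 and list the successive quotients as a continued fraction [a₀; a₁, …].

[0; 2, 7, 2]

⌊15/32⌋ = 0, remainder 15
⌊32/15⌋ = 2, remainder 2
⌊15/2⌋ = 7, remainder 1
⌊2/1⌋ = 2, remainder 0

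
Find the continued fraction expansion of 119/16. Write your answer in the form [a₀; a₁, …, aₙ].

119 = 7·16 + 7, so a_0 = 7
16 = 2·7 + 2, so a_1 = 2
7 = 3·2 + 1, so a_2 = 3
2 = 2·1 + 0, so a_3 = 2

[7; 2, 3, 2]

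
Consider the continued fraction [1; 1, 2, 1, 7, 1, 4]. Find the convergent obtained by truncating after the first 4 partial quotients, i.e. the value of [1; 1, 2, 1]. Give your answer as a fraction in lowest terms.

Collapse the nested fraction from the inside out:
Start with 1.
2 + 1/(1/1) = 2 + 1/1 = 3/1
1 + 1/(3/1) = 1 + 1/3 = 4/3
1 + 1/(4/3) = 1 + 3/4 = 7/4

7/4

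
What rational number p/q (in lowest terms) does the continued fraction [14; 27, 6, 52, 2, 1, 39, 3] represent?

43244648/3080803

Work from the innermost term outward:
Start with 3.
39 + 1/(3/1) = 39 + 1/3 = 118/3
1 + 1/(118/3) = 1 + 3/118 = 121/118
2 + 1/(121/118) = 2 + 118/121 = 360/121
52 + 1/(360/121) = 52 + 121/360 = 18841/360
6 + 1/(18841/360) = 6 + 360/18841 = 113406/18841
27 + 1/(113406/18841) = 27 + 18841/113406 = 3080803/113406
14 + 1/(3080803/113406) = 14 + 113406/3080803 = 43244648/3080803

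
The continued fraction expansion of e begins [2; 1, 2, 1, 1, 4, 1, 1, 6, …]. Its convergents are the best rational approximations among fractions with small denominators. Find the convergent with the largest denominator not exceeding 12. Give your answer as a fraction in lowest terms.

a_0 = 2: 2/1  (≤ bound)
a_1 = 1: 3/1  (≤ bound)
a_2 = 2: 8/3  (≤ bound)
a_3 = 1: 11/4  (≤ bound)
a_4 = 1: 19/7  (≤ bound)
a_5 = 4: 87/32  (> 12, stop)

19/7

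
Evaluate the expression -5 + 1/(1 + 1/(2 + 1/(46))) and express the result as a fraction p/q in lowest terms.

-602/139

Work from the innermost term outward:
Start with 46.
2 + 1/(46/1) = 2 + 1/46 = 93/46
1 + 1/(93/46) = 1 + 46/93 = 139/93
-5 + 1/(139/93) = -5 + 93/139 = -602/139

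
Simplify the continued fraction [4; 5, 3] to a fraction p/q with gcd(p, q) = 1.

Build up convergents one term at a time:
a_0 = 4: 4/1
a_1 = 5: 21/5
a_2 = 3: 67/16

67/16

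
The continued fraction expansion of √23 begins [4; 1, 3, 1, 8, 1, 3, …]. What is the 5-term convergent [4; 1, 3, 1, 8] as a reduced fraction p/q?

211/44

Starting at the tail and folding back:
Start with 8.
1 + 1/(8/1) = 1 + 1/8 = 9/8
3 + 1/(9/8) = 3 + 8/9 = 35/9
1 + 1/(35/9) = 1 + 9/35 = 44/35
4 + 1/(44/35) = 4 + 35/44 = 211/44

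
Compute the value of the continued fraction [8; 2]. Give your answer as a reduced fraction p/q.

Starting at the tail and folding back:
Start with 2.
8 + 1/(2/1) = 8 + 1/2 = 17/2

17/2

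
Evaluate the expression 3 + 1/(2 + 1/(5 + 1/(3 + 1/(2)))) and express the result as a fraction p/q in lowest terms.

Collapse the nested fraction from the inside out:
Start with 2.
3 + 1/(2/1) = 3 + 1/2 = 7/2
5 + 1/(7/2) = 5 + 2/7 = 37/7
2 + 1/(37/7) = 2 + 7/37 = 81/37
3 + 1/(81/37) = 3 + 37/81 = 280/81

280/81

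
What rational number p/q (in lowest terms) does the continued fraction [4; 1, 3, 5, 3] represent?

319/67

a_0 = 4: 4/1
a_1 = 1: 5/1
a_2 = 3: 19/4
a_3 = 5: 100/21
a_4 = 3: 319/67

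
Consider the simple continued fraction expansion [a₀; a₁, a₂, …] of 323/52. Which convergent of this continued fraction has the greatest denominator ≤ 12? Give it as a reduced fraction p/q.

31/5

a_0 = 6: 6/1  (≤ bound)
a_1 = 4: 25/4  (≤ bound)
a_2 = 1: 31/5  (≤ bound)
a_3 = 2: 87/14  (> 12, stop)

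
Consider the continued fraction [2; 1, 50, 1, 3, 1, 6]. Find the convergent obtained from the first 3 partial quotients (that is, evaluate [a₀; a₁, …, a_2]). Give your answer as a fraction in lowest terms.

a_0 = 2: 2/1
a_1 = 1: 3/1
a_2 = 50: 152/51

152/51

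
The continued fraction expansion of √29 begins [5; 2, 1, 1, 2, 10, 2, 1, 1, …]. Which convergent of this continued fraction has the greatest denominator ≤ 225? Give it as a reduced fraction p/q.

List convergents until the denominator exceeds the bound:
a_0 = 5: 5/1  (≤ bound)
a_1 = 2: 11/2  (≤ bound)
a_2 = 1: 16/3  (≤ bound)
a_3 = 1: 27/5  (≤ bound)
a_4 = 2: 70/13  (≤ bound)
a_5 = 10: 727/135  (≤ bound)
a_6 = 2: 1524/283  (> 225, stop)

727/135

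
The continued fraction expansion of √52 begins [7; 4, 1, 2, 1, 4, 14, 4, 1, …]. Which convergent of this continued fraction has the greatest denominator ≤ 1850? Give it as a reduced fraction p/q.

a_0 = 7: 7/1  (≤ bound)
a_1 = 4: 29/4  (≤ bound)
a_2 = 1: 36/5  (≤ bound)
a_3 = 2: 101/14  (≤ bound)
a_4 = 1: 137/19  (≤ bound)
a_5 = 4: 649/90  (≤ bound)
a_6 = 14: 9223/1279  (≤ bound)
a_7 = 4: 37541/5206  (> 1850, stop)

9223/1279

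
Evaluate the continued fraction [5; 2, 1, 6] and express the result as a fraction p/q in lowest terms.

Starting at the tail and folding back:
Start with 6.
1 + 1/(6/1) = 1 + 1/6 = 7/6
2 + 1/(7/6) = 2 + 6/7 = 20/7
5 + 1/(20/7) = 5 + 7/20 = 107/20

107/20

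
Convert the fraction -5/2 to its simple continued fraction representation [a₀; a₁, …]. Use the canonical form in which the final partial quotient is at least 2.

Run the Euclidean algorithm, recording each quotient:
⌊-5/2⌋ = -3, remainder 1
⌊2/1⌋ = 2, remainder 0

[-3; 2]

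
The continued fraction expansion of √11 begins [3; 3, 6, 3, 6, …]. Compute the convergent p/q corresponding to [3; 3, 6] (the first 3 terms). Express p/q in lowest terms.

63/19

Start with 6.
3 + 1/(6/1) = 3 + 1/6 = 19/6
3 + 1/(19/6) = 3 + 6/19 = 63/19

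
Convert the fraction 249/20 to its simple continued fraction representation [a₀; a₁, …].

249 = 12·20 + 9, so a_0 = 12
20 = 2·9 + 2, so a_1 = 2
9 = 4·2 + 1, so a_2 = 4
2 = 2·1 + 0, so a_3 = 2

[12; 2, 4, 2]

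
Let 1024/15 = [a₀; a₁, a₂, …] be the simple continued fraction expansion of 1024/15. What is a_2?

1

1024 ÷ 15 → quotient 68, remainder 4
15 ÷ 4 → quotient 3, remainder 3
4 ÷ 3 → quotient 1, remainder 1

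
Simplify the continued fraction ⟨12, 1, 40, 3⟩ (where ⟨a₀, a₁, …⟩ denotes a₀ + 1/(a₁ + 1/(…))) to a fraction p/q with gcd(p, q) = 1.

Start with 3.
40 + 1/(3/1) = 40 + 1/3 = 121/3
1 + 1/(121/3) = 1 + 3/121 = 124/121
12 + 1/(124/121) = 12 + 121/124 = 1609/124

1609/124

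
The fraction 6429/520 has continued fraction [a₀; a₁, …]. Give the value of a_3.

Apply division with remainder until the remainder is 0:
⌊6429/520⌋ = 12, remainder 189
⌊520/189⌋ = 2, remainder 142
⌊189/142⌋ = 1, remainder 47
⌊142/47⌋ = 3, remainder 1

3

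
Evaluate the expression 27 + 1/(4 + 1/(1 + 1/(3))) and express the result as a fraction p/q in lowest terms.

Start with 3.
1 + 1/(3/1) = 1 + 1/3 = 4/3
4 + 1/(4/3) = 4 + 3/4 = 19/4
27 + 1/(19/4) = 27 + 4/19 = 517/19

517/19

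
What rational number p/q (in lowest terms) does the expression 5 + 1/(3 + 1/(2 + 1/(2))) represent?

Starting at the tail and folding back:
Start with 2.
2 + 1/(2/1) = 2 + 1/2 = 5/2
3 + 1/(5/2) = 3 + 2/5 = 17/5
5 + 1/(17/5) = 5 + 5/17 = 90/17

90/17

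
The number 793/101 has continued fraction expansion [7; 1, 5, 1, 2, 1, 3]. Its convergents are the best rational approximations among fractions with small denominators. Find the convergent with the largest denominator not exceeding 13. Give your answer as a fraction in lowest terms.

55/7

a_0 = 7: 7/1  (≤ bound)
a_1 = 1: 8/1  (≤ bound)
a_2 = 5: 47/6  (≤ bound)
a_3 = 1: 55/7  (≤ bound)
a_4 = 2: 157/20  (> 13, stop)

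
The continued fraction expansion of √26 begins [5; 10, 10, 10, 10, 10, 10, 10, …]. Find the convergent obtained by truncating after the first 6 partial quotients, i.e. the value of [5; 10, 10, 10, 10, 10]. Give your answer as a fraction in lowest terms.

Start with 10.
10 + 1/(10/1) = 10 + 1/10 = 101/10
10 + 1/(101/10) = 10 + 10/101 = 1020/101
10 + 1/(1020/101) = 10 + 101/1020 = 10301/1020
10 + 1/(10301/1020) = 10 + 1020/10301 = 104030/10301
5 + 1/(104030/10301) = 5 + 10301/104030 = 530451/104030

530451/104030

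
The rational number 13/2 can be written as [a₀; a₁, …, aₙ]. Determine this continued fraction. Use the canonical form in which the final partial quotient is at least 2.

13 ÷ 2 → quotient 6, remainder 1
2 ÷ 1 → quotient 2, remainder 0

[6; 2]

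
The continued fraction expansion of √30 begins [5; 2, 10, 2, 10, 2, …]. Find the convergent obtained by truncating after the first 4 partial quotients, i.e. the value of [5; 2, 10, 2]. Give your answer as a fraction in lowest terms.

241/44

Collapse the nested fraction from the inside out:
Start with 2.
10 + 1/(2/1) = 10 + 1/2 = 21/2
2 + 1/(21/2) = 2 + 2/21 = 44/21
5 + 1/(44/21) = 5 + 21/44 = 241/44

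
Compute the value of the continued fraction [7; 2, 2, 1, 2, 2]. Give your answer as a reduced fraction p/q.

Start with 2.
2 + 1/(2/1) = 2 + 1/2 = 5/2
1 + 1/(5/2) = 1 + 2/5 = 7/5
2 + 1/(7/5) = 2 + 5/7 = 19/7
2 + 1/(19/7) = 2 + 7/19 = 45/19
7 + 1/(45/19) = 7 + 19/45 = 334/45

334/45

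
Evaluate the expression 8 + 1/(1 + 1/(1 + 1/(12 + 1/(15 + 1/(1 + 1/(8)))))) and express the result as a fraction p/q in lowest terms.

30612/3593

Start with 8.
1 + 1/(8/1) = 1 + 1/8 = 9/8
15 + 1/(9/8) = 15 + 8/9 = 143/9
12 + 1/(143/9) = 12 + 9/143 = 1725/143
1 + 1/(1725/143) = 1 + 143/1725 = 1868/1725
1 + 1/(1868/1725) = 1 + 1725/1868 = 3593/1868
8 + 1/(3593/1868) = 8 + 1868/3593 = 30612/3593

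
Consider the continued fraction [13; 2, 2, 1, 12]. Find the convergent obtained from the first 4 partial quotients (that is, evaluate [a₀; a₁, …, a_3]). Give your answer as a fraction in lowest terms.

94/7

Use the convergent recurrence hₖ = aₖ·hₖ₋₁ + hₖ₋₂ (and likewise for the denominators kₖ):
a_0 = 13: 13/1
a_1 = 2: 27/2
a_2 = 2: 67/5
a_3 = 1: 94/7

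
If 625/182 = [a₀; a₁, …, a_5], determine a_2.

3

Repeatedly divide and take the remainder:
⌊625/182⌋ = 3, remainder 79
⌊182/79⌋ = 2, remainder 24
⌊79/24⌋ = 3, remainder 7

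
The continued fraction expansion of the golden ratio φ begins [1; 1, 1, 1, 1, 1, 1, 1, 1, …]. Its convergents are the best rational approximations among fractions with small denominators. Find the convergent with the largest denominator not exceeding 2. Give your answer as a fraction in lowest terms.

a_0 = 1: 1/1  (≤ bound)
a_1 = 1: 2/1  (≤ bound)
a_2 = 1: 3/2  (≤ bound)
a_3 = 1: 5/3  (> 2, stop)

3/2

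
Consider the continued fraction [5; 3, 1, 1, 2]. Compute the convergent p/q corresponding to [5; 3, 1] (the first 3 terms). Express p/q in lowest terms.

21/4

a_0 = 5: 5/1
a_1 = 3: 16/3
a_2 = 1: 21/4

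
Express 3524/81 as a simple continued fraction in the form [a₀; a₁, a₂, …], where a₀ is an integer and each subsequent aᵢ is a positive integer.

Run the Euclidean algorithm, recording each quotient:
3524 ÷ 81 → quotient 43, remainder 41
81 ÷ 41 → quotient 1, remainder 40
41 ÷ 40 → quotient 1, remainder 1
40 ÷ 1 → quotient 40, remainder 0

[43; 1, 1, 40]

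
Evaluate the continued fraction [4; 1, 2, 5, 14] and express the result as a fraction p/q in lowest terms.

1064/227

a_0 = 4: 4/1
a_1 = 1: 5/1
a_2 = 2: 14/3
a_3 = 5: 75/16
a_4 = 14: 1064/227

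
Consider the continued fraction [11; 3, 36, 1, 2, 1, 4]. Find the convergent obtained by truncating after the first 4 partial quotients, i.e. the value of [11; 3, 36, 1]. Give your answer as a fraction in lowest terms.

a_0 = 11: 11/1
a_1 = 3: 34/3
a_2 = 36: 1235/109
a_3 = 1: 1269/112

1269/112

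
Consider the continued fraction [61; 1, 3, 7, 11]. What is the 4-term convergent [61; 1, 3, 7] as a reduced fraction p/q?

Collapse the nested fraction from the inside out:
Start with 7.
3 + 1/(7/1) = 3 + 1/7 = 22/7
1 + 1/(22/7) = 1 + 7/22 = 29/22
61 + 1/(29/22) = 61 + 22/29 = 1791/29

1791/29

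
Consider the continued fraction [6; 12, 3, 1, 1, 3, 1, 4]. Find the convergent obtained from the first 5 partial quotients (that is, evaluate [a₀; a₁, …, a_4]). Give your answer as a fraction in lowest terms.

Start with 1.
1 + 1/(1/1) = 1 + 1/1 = 2/1
3 + 1/(2/1) = 3 + 1/2 = 7/2
12 + 1/(7/2) = 12 + 2/7 = 86/7
6 + 1/(86/7) = 6 + 7/86 = 523/86

523/86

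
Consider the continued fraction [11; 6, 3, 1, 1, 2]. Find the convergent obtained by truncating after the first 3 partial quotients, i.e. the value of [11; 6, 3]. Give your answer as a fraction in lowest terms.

Build up convergents one term at a time:
a_0 = 11: 11/1
a_1 = 6: 67/6
a_2 = 3: 212/19

212/19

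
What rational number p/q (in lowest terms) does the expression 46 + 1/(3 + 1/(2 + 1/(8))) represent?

Compute successive convergents:
a_0 = 46: 46/1
a_1 = 3: 139/3
a_2 = 2: 324/7
a_3 = 8: 2731/59

2731/59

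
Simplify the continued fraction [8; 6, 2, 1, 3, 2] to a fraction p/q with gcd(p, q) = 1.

1297/159

a_0 = 8: 8/1
a_1 = 6: 49/6
a_2 = 2: 106/13
a_3 = 1: 155/19
a_4 = 3: 571/70
a_5 = 2: 1297/159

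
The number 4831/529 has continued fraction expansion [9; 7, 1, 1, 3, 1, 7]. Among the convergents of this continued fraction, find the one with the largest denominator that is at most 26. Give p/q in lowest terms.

137/15

List convergents until the denominator exceeds the bound:
a_0 = 9: 9/1  (≤ bound)
a_1 = 7: 64/7  (≤ bound)
a_2 = 1: 73/8  (≤ bound)
a_3 = 1: 137/15  (≤ bound)
a_4 = 3: 484/53  (> 26, stop)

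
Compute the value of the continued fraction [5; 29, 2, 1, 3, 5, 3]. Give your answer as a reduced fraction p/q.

Start with 3.
5 + 1/(3/1) = 5 + 1/3 = 16/3
3 + 1/(16/3) = 3 + 3/16 = 51/16
1 + 1/(51/16) = 1 + 16/51 = 67/51
2 + 1/(67/51) = 2 + 51/67 = 185/67
29 + 1/(185/67) = 29 + 67/185 = 5432/185
5 + 1/(5432/185) = 5 + 185/5432 = 27345/5432

27345/5432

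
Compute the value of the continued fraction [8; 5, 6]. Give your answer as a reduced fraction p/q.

Starting at the tail and folding back:
Start with 6.
5 + 1/(6/1) = 5 + 1/6 = 31/6
8 + 1/(31/6) = 8 + 6/31 = 254/31

254/31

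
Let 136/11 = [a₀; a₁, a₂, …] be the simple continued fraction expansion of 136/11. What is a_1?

2

Apply division with remainder until the remainder is 0:
⌊136/11⌋ = 12, remainder 4
⌊11/4⌋ = 2, remainder 3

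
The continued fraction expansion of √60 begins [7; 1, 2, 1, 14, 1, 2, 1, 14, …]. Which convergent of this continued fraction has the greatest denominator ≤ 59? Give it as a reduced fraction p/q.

List convergents until the denominator exceeds the bound:
a_0 = 7: 7/1  (≤ bound)
a_1 = 1: 8/1  (≤ bound)
a_2 = 2: 23/3  (≤ bound)
a_3 = 1: 31/4  (≤ bound)
a_4 = 14: 457/59  (≤ bound)
a_5 = 1: 488/63  (> 59, stop)

457/59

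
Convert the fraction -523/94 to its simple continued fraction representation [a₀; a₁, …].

[-6; 2, 3, 2, 2, 2]

⌊-523/94⌋ = -6, remainder 41
⌊94/41⌋ = 2, remainder 12
⌊41/12⌋ = 3, remainder 5
⌊12/5⌋ = 2, remainder 2
⌊5/2⌋ = 2, remainder 1
⌊2/1⌋ = 2, remainder 0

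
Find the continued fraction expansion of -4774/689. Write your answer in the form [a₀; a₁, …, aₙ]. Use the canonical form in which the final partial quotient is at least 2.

-4774 = -7·689 + 49, so a_0 = -7
689 = 14·49 + 3, so a_1 = 14
49 = 16·3 + 1, so a_2 = 16
3 = 3·1 + 0, so a_3 = 3

[-7; 14, 16, 3]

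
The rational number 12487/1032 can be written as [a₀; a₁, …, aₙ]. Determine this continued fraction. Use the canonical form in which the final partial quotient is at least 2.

12487 ÷ 1032 → quotient 12, remainder 103
1032 ÷ 103 → quotient 10, remainder 2
103 ÷ 2 → quotient 51, remainder 1
2 ÷ 1 → quotient 2, remainder 0

[12; 10, 51, 2]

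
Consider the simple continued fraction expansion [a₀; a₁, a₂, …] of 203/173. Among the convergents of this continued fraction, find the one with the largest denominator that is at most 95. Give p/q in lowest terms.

88/75

a_0 = 1: 1/1  (≤ bound)
a_1 = 5: 6/5  (≤ bound)
a_2 = 1: 7/6  (≤ bound)
a_3 = 3: 27/23  (≤ bound)
a_4 = 3: 88/75  (≤ bound)
a_5 = 2: 203/173  (> 95, stop)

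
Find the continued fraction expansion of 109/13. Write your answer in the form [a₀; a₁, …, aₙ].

[8; 2, 1, 1, 2]

Run the Euclidean algorithm, recording each quotient:
⌊109/13⌋ = 8, remainder 5
⌊13/5⌋ = 2, remainder 3
⌊5/3⌋ = 1, remainder 2
⌊3/2⌋ = 1, remainder 1
⌊2/1⌋ = 2, remainder 0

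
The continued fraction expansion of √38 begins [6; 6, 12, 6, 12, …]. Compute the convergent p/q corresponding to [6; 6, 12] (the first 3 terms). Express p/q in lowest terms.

Compute successive convergents:
a_0 = 6: 6/1
a_1 = 6: 37/6
a_2 = 12: 450/73

450/73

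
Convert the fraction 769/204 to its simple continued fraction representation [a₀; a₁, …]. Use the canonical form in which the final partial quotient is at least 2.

769 = 3·204 + 157, so a_0 = 3
204 = 1·157 + 47, so a_1 = 1
157 = 3·47 + 16, so a_2 = 3
47 = 2·16 + 15, so a_3 = 2
16 = 1·15 + 1, so a_4 = 1
15 = 15·1 + 0, so a_5 = 15

[3; 1, 3, 2, 1, 15]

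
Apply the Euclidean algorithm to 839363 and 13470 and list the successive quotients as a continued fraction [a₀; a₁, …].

[62; 3, 5, 3, 1, 2, 14, 5]

⌊839363/13470⌋ = 62, remainder 4223
⌊13470/4223⌋ = 3, remainder 801
⌊4223/801⌋ = 5, remainder 218
⌊801/218⌋ = 3, remainder 147
⌊218/147⌋ = 1, remainder 71
⌊147/71⌋ = 2, remainder 5
⌊71/5⌋ = 14, remainder 1
⌊5/1⌋ = 5, remainder 0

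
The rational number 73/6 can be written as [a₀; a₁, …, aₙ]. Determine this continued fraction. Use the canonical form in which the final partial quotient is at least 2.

73 ÷ 6 → quotient 12, remainder 1
6 ÷ 1 → quotient 6, remainder 0

[12; 6]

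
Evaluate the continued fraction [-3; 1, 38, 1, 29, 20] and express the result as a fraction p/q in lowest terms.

Start with 20.
29 + 1/(20/1) = 29 + 1/20 = 581/20
1 + 1/(581/20) = 1 + 20/581 = 601/581
38 + 1/(601/581) = 38 + 581/601 = 23419/601
1 + 1/(23419/601) = 1 + 601/23419 = 24020/23419
-3 + 1/(24020/23419) = -3 + 23419/24020 = -48641/24020

-48641/24020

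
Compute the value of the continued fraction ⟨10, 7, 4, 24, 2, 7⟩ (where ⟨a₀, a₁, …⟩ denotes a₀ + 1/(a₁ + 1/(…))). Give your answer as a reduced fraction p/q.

108963/10748

Collapse the nested fraction from the inside out:
Start with 7.
2 + 1/(7/1) = 2 + 1/7 = 15/7
24 + 1/(15/7) = 24 + 7/15 = 367/15
4 + 1/(367/15) = 4 + 15/367 = 1483/367
7 + 1/(1483/367) = 7 + 367/1483 = 10748/1483
10 + 1/(10748/1483) = 10 + 1483/10748 = 108963/10748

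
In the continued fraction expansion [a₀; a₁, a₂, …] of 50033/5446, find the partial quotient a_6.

11

Run the Euclidean algorithm, recording each quotient:
⌊50033/5446⌋ = 9, remainder 1019
⌊5446/1019⌋ = 5, remainder 351
⌊1019/351⌋ = 2, remainder 317
⌊351/317⌋ = 1, remainder 34
⌊317/34⌋ = 9, remainder 11
⌊34/11⌋ = 3, remainder 1
⌊11/1⌋ = 11, remainder 0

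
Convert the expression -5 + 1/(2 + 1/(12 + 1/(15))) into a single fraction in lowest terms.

-1704/377

Start with 15.
12 + 1/(15/1) = 12 + 1/15 = 181/15
2 + 1/(181/15) = 2 + 15/181 = 377/181
-5 + 1/(377/181) = -5 + 181/377 = -1704/377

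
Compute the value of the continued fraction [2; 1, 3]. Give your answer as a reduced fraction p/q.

11/4

Start with 3.
1 + 1/(3/1) = 1 + 1/3 = 4/3
2 + 1/(4/3) = 2 + 3/4 = 11/4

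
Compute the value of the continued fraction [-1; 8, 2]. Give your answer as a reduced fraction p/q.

-15/17

Start with 2.
8 + 1/(2/1) = 8 + 1/2 = 17/2
-1 + 1/(17/2) = -1 + 2/17 = -15/17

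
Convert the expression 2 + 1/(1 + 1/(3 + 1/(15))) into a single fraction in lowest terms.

168/61

a_0 = 2: 2/1
a_1 = 1: 3/1
a_2 = 3: 11/4
a_3 = 15: 168/61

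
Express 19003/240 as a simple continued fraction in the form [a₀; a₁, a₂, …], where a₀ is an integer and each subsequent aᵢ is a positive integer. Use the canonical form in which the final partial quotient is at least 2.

19003 ÷ 240 → quotient 79, remainder 43
240 ÷ 43 → quotient 5, remainder 25
43 ÷ 25 → quotient 1, remainder 18
25 ÷ 18 → quotient 1, remainder 7
18 ÷ 7 → quotient 2, remainder 4
7 ÷ 4 → quotient 1, remainder 3
4 ÷ 3 → quotient 1, remainder 1
3 ÷ 1 → quotient 3, remainder 0

[79; 5, 1, 1, 2, 1, 1, 3]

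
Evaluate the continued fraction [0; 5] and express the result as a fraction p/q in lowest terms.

Use the convergent recurrence hₖ = aₖ·hₖ₋₁ + hₖ₋₂ (and likewise for the denominators kₖ):
a_0 = 0: 0/1
a_1 = 5: 1/5

1/5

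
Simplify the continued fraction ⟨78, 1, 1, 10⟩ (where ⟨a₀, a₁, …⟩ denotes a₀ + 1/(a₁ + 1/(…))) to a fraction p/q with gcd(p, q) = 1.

Start with 10.
1 + 1/(10/1) = 1 + 1/10 = 11/10
1 + 1/(11/10) = 1 + 10/11 = 21/11
78 + 1/(21/11) = 78 + 11/21 = 1649/21

1649/21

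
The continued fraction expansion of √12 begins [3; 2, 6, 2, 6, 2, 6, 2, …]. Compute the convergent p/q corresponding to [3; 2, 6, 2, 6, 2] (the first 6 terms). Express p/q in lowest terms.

a_0 = 3: 3/1
a_1 = 2: 7/2
a_2 = 6: 45/13
a_3 = 2: 97/28
a_4 = 6: 627/181
a_5 = 2: 1351/390

1351/390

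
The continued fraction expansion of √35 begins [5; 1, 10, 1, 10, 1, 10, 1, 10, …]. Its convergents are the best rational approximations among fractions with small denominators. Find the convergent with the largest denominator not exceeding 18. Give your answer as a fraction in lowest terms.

a_0 = 5: 5/1  (≤ bound)
a_1 = 1: 6/1  (≤ bound)
a_2 = 10: 65/11  (≤ bound)
a_3 = 1: 71/12  (≤ bound)
a_4 = 10: 775/131  (> 18, stop)

71/12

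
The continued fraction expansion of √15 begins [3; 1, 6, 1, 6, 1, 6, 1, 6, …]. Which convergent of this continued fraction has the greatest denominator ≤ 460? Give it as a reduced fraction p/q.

List convergents until the denominator exceeds the bound:
a_0 = 3: 3/1  (≤ bound)
a_1 = 1: 4/1  (≤ bound)
a_2 = 6: 27/7  (≤ bound)
a_3 = 1: 31/8  (≤ bound)
a_4 = 6: 213/55  (≤ bound)
a_5 = 1: 244/63  (≤ bound)
a_6 = 6: 1677/433  (≤ bound)
a_7 = 1: 1921/496  (> 460, stop)

1677/433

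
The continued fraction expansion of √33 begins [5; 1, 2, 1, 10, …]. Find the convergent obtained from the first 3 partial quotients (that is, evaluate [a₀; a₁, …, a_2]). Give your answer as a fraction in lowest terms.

17/3

Compute successive convergents:
a_0 = 5: 5/1
a_1 = 1: 6/1
a_2 = 2: 17/3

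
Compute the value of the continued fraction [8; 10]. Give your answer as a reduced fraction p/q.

81/10

a_0 = 8: 8/1
a_1 = 10: 81/10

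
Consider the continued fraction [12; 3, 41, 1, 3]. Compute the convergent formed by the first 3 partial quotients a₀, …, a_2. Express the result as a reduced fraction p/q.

1529/124

a_0 = 12: 12/1
a_1 = 3: 37/3
a_2 = 41: 1529/124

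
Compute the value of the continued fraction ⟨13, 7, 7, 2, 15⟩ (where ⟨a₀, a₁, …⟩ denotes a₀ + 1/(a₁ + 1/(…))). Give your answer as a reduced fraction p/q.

Build up convergents one term at a time:
a_0 = 13: 13/1
a_1 = 7: 92/7
a_2 = 7: 657/50
a_3 = 2: 1406/107
a_4 = 15: 21747/1655

21747/1655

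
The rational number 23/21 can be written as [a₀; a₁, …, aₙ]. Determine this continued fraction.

Run the Euclidean algorithm, recording each quotient:
23 ÷ 21 → quotient 1, remainder 2
21 ÷ 2 → quotient 10, remainder 1
2 ÷ 1 → quotient 2, remainder 0

[1; 10, 2]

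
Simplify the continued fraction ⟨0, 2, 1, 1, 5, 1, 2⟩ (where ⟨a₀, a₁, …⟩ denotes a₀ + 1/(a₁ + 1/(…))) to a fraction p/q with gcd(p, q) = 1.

37/94

Start with 2.
1 + 1/(2/1) = 1 + 1/2 = 3/2
5 + 1/(3/2) = 5 + 2/3 = 17/3
1 + 1/(17/3) = 1 + 3/17 = 20/17
1 + 1/(20/17) = 1 + 17/20 = 37/20
2 + 1/(37/20) = 2 + 20/37 = 94/37
0 + 1/(94/37) = 0 + 37/94 = 37/94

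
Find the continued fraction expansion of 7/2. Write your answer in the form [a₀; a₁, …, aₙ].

[3; 2]

⌊7/2⌋ = 3, remainder 1
⌊2/1⌋ = 2, remainder 0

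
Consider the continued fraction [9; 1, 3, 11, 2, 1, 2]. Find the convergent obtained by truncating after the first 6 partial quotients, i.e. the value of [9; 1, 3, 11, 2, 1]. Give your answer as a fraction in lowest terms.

a_0 = 9: 9/1
a_1 = 1: 10/1
a_2 = 3: 39/4
a_3 = 11: 439/45
a_4 = 2: 917/94
a_5 = 1: 1356/139

1356/139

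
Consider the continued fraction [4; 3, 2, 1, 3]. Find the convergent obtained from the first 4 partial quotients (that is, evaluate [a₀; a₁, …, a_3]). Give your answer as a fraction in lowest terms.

43/10

Compute successive convergents:
a_0 = 4: 4/1
a_1 = 3: 13/3
a_2 = 2: 30/7
a_3 = 1: 43/10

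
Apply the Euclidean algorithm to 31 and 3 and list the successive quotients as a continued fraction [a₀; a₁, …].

[10; 3]

31 ÷ 3 → quotient 10, remainder 1
3 ÷ 1 → quotient 3, remainder 0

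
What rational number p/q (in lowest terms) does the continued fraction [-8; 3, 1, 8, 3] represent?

Start with 3.
8 + 1/(3/1) = 8 + 1/3 = 25/3
1 + 1/(25/3) = 1 + 3/25 = 28/25
3 + 1/(28/25) = 3 + 25/28 = 109/28
-8 + 1/(109/28) = -8 + 28/109 = -844/109

-844/109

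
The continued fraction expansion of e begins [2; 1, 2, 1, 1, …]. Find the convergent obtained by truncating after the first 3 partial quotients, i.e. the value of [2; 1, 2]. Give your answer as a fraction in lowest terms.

8/3

Use the convergent recurrence hₖ = aₖ·hₖ₋₁ + hₖ₋₂ (and likewise for the denominators kₖ):
a_0 = 2: 2/1
a_1 = 1: 3/1
a_2 = 2: 8/3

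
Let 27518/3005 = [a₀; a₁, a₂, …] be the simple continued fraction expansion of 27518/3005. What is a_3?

27518 ÷ 3005 → quotient 9, remainder 473
3005 ÷ 473 → quotient 6, remainder 167
473 ÷ 167 → quotient 2, remainder 139
167 ÷ 139 → quotient 1, remainder 28

1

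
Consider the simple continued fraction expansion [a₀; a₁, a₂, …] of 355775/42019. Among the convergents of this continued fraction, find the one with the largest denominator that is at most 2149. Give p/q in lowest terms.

a_0 = 8: 8/1  (≤ bound)
a_1 = 2: 17/2  (≤ bound)
a_2 = 7: 127/15  (≤ bound)
a_3 = 13: 1668/197  (≤ bound)
a_4 = 12: 20143/2379  (> 2149, stop)

1668/197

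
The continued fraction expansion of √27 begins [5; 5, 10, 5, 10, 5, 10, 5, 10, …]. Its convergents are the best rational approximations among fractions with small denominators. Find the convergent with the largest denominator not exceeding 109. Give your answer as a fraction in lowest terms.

265/51

a_0 = 5: 5/1  (≤ bound)
a_1 = 5: 26/5  (≤ bound)
a_2 = 10: 265/51  (≤ bound)
a_3 = 5: 1351/260  (> 109, stop)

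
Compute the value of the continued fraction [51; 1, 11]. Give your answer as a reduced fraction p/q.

623/12

a_0 = 51: 51/1
a_1 = 1: 52/1
a_2 = 11: 623/12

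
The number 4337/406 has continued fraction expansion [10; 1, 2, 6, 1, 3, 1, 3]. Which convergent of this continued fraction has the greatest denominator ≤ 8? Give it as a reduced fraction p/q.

List convergents until the denominator exceeds the bound:
a_0 = 10: 10/1  (≤ bound)
a_1 = 1: 11/1  (≤ bound)
a_2 = 2: 32/3  (≤ bound)
a_3 = 6: 203/19  (> 8, stop)

32/3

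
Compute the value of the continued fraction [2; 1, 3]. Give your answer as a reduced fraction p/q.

Start with 3.
1 + 1/(3/1) = 1 + 1/3 = 4/3
2 + 1/(4/3) = 2 + 3/4 = 11/4

11/4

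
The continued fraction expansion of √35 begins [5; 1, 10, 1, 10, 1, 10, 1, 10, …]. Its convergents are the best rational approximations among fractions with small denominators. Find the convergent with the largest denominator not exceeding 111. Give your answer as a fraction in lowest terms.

71/12

a_0 = 5: 5/1  (≤ bound)
a_1 = 1: 6/1  (≤ bound)
a_2 = 10: 65/11  (≤ bound)
a_3 = 1: 71/12  (≤ bound)
a_4 = 10: 775/131  (> 111, stop)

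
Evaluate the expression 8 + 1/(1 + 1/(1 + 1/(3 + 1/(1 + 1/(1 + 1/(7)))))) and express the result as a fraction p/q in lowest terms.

1036/121

Work from the innermost term outward:
Start with 7.
1 + 1/(7/1) = 1 + 1/7 = 8/7
1 + 1/(8/7) = 1 + 7/8 = 15/8
3 + 1/(15/8) = 3 + 8/15 = 53/15
1 + 1/(53/15) = 1 + 15/53 = 68/53
1 + 1/(68/53) = 1 + 53/68 = 121/68
8 + 1/(121/68) = 8 + 68/121 = 1036/121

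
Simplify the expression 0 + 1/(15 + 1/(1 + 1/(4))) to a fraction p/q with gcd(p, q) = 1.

Build up convergents one term at a time:
a_0 = 0: 0/1
a_1 = 15: 1/15
a_2 = 1: 1/16
a_3 = 4: 5/79

5/79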